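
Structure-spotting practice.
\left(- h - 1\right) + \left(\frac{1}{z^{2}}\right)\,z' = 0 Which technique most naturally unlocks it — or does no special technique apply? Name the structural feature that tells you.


Diagnosis: separation of variables — one side of the product carries the independent variable, the other the unknown — the textbook separation shape. The equation is exact as it stands too — a potential function exists — though separation reads the split structure directly.


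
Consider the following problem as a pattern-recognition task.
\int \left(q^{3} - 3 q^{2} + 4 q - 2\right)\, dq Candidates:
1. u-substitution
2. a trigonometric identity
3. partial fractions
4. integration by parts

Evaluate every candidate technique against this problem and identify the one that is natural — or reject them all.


Diagnosis: no special technique — nothing composite, nothing rational, nothing trigonometric — each constant-multiple power of q integrates by the power rule alone.
- u-substitution: no substitution does more than relabel what direct integration already handles.
- a trigonometric identity: no sine or cosine appears, so there is nothing for a trigonometric identity to act on.
- partial fractions: there is no rational-function structure to decompose.
- integration by parts: splitting off a factor buys nothing — the integrand integrates directly without parts.


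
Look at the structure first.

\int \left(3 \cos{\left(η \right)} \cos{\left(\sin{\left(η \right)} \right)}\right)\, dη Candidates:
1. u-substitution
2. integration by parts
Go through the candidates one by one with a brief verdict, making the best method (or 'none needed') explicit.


Diagnosis: u-substitution — spotting that 3 \cos{\left(η \right)} is a constant multiple of the derivative of \sin{\left(η \right)} is the key observation — substitute u = \sin{\left(η \right)} and the integral becomes one-dimensional in u.
- u-substitution — applies; the problem has the shape this method handles.
- integration by parts — the nonconstant-polynomial-times-standard-kernel pattern (an exp, sine, cosine, or logarithm partner) is absent.


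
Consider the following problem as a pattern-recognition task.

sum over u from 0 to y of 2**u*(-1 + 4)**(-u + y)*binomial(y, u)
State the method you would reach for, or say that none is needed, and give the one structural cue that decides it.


Best approach: the binomial theorem — the summand is term u of a binomial expansion in 2 and (-1 + 4); the whole sum is a single power.


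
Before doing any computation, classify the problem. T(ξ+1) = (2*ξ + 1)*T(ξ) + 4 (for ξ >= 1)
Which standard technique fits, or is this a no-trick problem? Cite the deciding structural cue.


Technique: a summation factor — rescale the sequence by the product of the weights 2*ξ + 1 so far — the recurrence collapses to a plain running sum.


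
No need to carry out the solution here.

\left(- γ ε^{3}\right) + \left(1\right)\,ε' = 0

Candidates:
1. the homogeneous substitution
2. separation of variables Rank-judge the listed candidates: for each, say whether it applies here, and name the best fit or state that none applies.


Verdict: separation of variables — all dependence on the two variables factors apart, the defining separable shape.
- the homogeneous substitution: rescaling both variables together changes the slope, so no ratio substitution collapses it.
- separation of variables — applies; the problem has the shape this method handles.


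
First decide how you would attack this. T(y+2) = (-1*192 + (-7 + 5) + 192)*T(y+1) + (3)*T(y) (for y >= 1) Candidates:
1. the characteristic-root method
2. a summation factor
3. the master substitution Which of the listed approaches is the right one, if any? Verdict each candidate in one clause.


Best approach: the characteristic-root method — fixed numeric weights on consecutive terms and no forcing term added: the root method in its home territory.
- the characteristic-root method: yes, a natural case for it.
- a summation factor: a summation factor telescopes one-step recursions; this one carries higher-order memory.
- the master substitution: the recursive argument is a shift of the index, not a fixed fraction of it.


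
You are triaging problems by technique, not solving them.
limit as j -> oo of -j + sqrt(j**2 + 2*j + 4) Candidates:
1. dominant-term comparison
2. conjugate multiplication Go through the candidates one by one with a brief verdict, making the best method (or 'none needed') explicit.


Verdict: conjugate multiplication — turning the difference into a conjugate-rationalized ratio makes the limit readable.
- dominant-term comparison — no dominant power emerges to decide the limit by degree comparison.
- conjugate multiplication: applies; the problem has the shape this method handles.


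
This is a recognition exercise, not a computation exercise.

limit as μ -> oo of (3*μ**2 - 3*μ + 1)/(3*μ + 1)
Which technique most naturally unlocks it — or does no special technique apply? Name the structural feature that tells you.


Technique: dominant-term comparison — divide through by the highest power of μ; every lower-order term dies and the dominant terms decide the limit. l'Hôpital's at-infinity variant applies to the expression viewed as a single quotient; the leading-term comparison is the direct route.


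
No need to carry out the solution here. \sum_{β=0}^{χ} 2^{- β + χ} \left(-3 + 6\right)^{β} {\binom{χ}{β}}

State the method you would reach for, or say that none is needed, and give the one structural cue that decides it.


Verdict: the binomial theorem — {\binom{χ}{β}} weighting matched powers of (-3 + 6) and 2 is the expanded form of ((-3 + 6) + 2)^χ — fold it back up.


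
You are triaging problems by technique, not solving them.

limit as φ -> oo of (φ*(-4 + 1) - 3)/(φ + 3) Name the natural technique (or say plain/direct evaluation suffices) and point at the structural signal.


Diagnosis: dominant-term comparison — at large φ only the top-degree terms survive; compare the leading terms and the limit falls out. As a single quotient, the ∞/∞ shape would yield to repeated differentiation as well — the growth comparison gets there in one look.


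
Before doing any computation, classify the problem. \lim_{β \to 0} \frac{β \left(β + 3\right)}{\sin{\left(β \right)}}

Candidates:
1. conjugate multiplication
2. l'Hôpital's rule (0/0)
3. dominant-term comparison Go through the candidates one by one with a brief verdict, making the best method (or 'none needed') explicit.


Method: l'Hôpital's rule (0/0) — numerator and denominator both vanish at 0 — a genuine 0/0 form, which is exactly when l'Hôpital applies. The standard small-argument limits would also carry it; the rule is the systematic route.
- conjugate multiplication — no difference of divergent radicals appears, so rationalizing has nothing to cancel.
- l'Hôpital's rule (0/0): yes — fits the structure here.
- dominant-term comparison: this limit is not decided by comparing leading-term growth at infinity.


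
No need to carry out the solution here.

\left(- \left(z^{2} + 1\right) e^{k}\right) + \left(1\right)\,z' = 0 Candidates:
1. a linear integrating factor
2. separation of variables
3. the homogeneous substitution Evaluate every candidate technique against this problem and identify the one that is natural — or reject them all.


Diagnosis: separation of variables — a product of single-variable factors, e^{k} and z^{2} + 1 — the textbook separable form.
- a linear integrating factor: a nonlinear term in the unknown puts this outside the integrating-factor template.
- separation of variables — applies; the problem has the shape this method handles.
- the homogeneous substitution: the ratio of the variables does not determine the slope.


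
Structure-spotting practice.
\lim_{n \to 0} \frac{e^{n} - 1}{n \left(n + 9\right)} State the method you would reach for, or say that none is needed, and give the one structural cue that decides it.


Best approach: l'Hôpital's rule (0/0) — plug in 0: top and bottom both hit zero, so differentiate each and retry. Expanding numerator and denominator to first order gives the same value — the rule automates exactly that.


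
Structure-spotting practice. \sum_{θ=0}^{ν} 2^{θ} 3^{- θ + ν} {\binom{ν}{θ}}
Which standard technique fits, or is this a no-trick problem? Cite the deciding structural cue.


Method: the binomial theorem — the summand is term θ of a binomial expansion in 2 and 3; the whole sum is a single power.


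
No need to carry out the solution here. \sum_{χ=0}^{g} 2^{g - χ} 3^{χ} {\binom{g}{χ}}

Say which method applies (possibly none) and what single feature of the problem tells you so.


Verdict: the binomial theorem — the binomial coefficients weight matched powers of 3 and 2, which is exactly the expansion of a binomial power.


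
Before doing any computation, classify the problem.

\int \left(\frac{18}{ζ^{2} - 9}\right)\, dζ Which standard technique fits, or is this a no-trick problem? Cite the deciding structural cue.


Best approach: partial fractions — each factor of ζ^{2} - 9 owns one elementary piece of the integrand — separate them and integrate piecewise.


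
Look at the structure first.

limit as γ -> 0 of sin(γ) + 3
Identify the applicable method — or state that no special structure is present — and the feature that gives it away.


Method: no special technique — the expression is continuous at the evaluation point — substitute directly; no indeterminate form appears.


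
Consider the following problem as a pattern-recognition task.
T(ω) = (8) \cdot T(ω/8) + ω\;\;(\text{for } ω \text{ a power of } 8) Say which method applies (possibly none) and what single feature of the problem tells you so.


Best approach: the master substitution — treat m = log base 8 of ω as the new clock: one recursion step advances m by one while ω scales by 8.


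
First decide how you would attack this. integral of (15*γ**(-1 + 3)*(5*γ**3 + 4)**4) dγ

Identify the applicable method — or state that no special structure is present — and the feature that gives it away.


Best approach: u-substitution — everything non-trivial happens through the inner expression 5*γ**3 + 4, and its derivative accounts for the remaining factor up to a constant, so set u = 5*γ**3 + 4. Brute-force expansion works too — the substitution sees the structure instead of grinding through terms.


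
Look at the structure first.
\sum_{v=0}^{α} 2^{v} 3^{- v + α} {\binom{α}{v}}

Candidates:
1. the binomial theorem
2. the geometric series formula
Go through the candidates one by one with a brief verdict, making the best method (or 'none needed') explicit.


Verdict: the binomial theorem — the summand is term v of a binomial expansion in 2 and 3; the whole sum is a single power.
- the binomial theorem — applies; the problem has the shape this method handles.
- the geometric series formula: the ratio of consecutive terms depends on the index.


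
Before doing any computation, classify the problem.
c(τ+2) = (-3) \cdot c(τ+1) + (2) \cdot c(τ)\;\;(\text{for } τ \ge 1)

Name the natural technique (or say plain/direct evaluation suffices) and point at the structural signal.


Best approach: the characteristic-root method — this is the constant-coefficient homogeneous case — the whole solution in τ reduces to a polynomial's roots.


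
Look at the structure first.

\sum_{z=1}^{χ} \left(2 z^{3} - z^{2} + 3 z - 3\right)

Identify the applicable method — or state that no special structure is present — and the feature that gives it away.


Method: no special technique — the summand is a plain polynomial in z (expanding first if it arrives factored); standard power-sum formulas evaluate it term by term.


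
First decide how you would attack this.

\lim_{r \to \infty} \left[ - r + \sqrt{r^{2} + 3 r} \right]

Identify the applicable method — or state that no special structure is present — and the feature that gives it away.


Verdict: conjugate multiplication — the difference \sqrt{r^{2} + 3 r} - r is an ∞ − ∞ stalemate; its conjugate partner breaks the tie.


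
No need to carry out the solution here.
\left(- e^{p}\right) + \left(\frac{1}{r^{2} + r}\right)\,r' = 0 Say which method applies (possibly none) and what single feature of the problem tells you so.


Technique: separation of variables — a product of single-variable factors, e^{p} and r^{2} + r — the textbook separable form. A Bernoulli substitution applies to this equation as given; separation takes the same equation in its displayed form.


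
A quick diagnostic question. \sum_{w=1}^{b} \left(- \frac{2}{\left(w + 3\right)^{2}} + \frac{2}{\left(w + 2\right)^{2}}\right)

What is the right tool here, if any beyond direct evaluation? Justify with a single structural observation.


Method: telescoping — a difference of consecutive values of one function (\frac{2}{\left(w + 2\right)^{2}} at one index and the next) — telescoping by construction.


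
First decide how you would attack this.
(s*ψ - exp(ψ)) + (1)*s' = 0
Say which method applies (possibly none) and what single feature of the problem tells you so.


Technique: a linear integrating factor — arrange it as s' + ψ·s = (the forcing term) and the integrating factor does the rest.


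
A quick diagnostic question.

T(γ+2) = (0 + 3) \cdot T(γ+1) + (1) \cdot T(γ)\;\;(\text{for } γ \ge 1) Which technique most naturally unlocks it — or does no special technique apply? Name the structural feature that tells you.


Technique: the characteristic-root method — constant coefficients and linearity mean the ansatz r^γ reduces it to solving the characteristic polynomial.


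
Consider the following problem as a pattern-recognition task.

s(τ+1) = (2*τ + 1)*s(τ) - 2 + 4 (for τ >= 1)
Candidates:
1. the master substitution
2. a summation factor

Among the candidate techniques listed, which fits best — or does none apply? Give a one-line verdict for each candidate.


Best approach: a summation factor — one-term recursion with variable weight 2*τ + 1 is solved by product normalization, not by root-finding.
- the master substitution: no fixed divisor shrinks the index between calls.
- a summation factor: applicable, and directly so.


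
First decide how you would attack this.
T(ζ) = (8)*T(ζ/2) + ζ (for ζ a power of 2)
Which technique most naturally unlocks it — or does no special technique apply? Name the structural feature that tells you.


Method: the master substitution — the recursive call is at index ζ/2 rather than a shift, a divide-and-conquer shape — substituting ζ = 2^m linearizes it.


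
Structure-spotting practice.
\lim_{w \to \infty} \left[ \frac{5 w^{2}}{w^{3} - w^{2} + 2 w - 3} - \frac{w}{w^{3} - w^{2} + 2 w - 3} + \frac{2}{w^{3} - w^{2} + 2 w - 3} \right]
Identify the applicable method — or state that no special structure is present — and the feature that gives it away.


Technique: dominant-term comparison — as w grows, only the highest-degree terms matter — compare leading terms and read the limit off. Differentiating the expression as a single quotient would eventually settle it as well; matching dominant growth settles it immediately.


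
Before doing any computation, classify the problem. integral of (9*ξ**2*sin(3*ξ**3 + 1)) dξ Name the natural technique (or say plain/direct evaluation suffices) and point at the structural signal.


Best approach: u-substitution — spotting that 9*ξ**2 is a constant multiple of the derivative of 3*ξ**3 + 1 is the key observation — substitute u = 3*ξ**3 + 1 and the integral becomes one-dimensional in u.


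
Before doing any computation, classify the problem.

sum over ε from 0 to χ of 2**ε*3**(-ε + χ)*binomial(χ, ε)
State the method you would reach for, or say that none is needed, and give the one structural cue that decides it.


Technique: the binomial theorem — the binomial coefficients weight matched powers of 2 and 3, which is exactly the expansion of a binomial power.


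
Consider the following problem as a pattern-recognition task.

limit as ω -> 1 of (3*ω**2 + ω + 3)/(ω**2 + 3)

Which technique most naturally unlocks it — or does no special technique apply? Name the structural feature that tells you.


Method: no special technique — nothing blocks direct substitution at 1: plug in and finish.


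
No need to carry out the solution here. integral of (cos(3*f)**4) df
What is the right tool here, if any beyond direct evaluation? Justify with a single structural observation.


Method: a trigonometric identity — cos(3*f)**4 calls for power reduction: rewrite via double angles before any antiderivative is attempted.


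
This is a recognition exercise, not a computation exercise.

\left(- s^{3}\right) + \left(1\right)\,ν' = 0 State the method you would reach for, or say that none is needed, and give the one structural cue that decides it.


Technique: no special technique — the slope is a function of s alone, so integrate both sides directly.


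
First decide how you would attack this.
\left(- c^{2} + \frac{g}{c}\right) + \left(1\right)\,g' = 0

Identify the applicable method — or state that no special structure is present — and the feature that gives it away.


Best approach: a linear integrating factor — the unknown enters only to the first power against a nonzero forcing term — the integrating-factor template applies directly.


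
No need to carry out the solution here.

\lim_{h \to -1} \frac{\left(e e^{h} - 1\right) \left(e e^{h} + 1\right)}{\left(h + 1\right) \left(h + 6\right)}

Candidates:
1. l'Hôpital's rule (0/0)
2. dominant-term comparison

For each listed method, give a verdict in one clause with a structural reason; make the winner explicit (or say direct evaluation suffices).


Technique: l'Hôpital's rule (0/0) — substituting -1 gives 0 over 0; differentiate top and bottom once and re-evaluate. A first-order expansion at the point is an equally standard path; the rule packages it.
- l'Hôpital's rule (0/0) — a fit — the right tool for this form.
- dominant-term comparison: no dominant-degree comparison decides it.


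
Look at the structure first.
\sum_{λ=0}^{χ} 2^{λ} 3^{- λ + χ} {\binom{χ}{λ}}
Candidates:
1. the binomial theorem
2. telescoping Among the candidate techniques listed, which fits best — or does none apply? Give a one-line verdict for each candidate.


Technique: the binomial theorem — the binomial coefficients weight matched powers of 2 and 3, which is exactly the expansion of a binomial power.
- the binomial theorem — applicable, and directly so.
- telescoping — in the displayed form, no term reappears at a neighboring index to cancel against.


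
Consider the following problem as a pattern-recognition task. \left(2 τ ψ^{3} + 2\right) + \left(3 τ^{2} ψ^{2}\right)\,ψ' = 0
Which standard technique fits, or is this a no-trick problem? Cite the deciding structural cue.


Diagnosis: the exact-equation method — the mixed-partials test passes for 2 τ ψ^{3} + 2 and 3 τ^{2} ψ^{2}, so a potential function exists as presented.


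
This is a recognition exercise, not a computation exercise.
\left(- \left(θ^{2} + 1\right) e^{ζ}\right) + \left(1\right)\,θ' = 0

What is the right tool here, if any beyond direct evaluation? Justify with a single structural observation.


Technique: separation of variables — solved for the derivative, the right side splits multiplicatively into a function of each variable alone — divide and integrate each side.


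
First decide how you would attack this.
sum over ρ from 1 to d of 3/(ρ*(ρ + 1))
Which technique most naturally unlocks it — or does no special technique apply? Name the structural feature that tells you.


Best approach: telescoping — after splitting 3/(ρ*(ρ + 1)) into partial fractions, the pieces are shifted copies of one function and cancel telescopically.


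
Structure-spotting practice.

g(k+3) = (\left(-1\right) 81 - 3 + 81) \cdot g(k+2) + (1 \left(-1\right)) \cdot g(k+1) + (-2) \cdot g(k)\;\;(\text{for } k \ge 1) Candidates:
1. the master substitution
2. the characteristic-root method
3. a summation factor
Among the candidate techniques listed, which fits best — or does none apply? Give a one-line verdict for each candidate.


Best approach: the characteristic-root method — this is the constant-coefficient homogeneous case — the whole solution in k reduces to a polynomial's roots.
- the master substitution: the recursion steps by a constant offset, so exponential reindexing is pointless.
- the characteristic-root method — yes, a natural case for it.
- a summation factor: a summation factor telescopes one-step recursions; this one carries higher-order memory.


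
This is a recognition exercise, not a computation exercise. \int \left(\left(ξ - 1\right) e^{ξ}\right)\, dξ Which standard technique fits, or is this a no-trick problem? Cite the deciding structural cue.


Technique: integration by parts — differentiate ξ - 1, integrate e^{ξ}: each pass lowers the polynomial degree, so parts terminates.


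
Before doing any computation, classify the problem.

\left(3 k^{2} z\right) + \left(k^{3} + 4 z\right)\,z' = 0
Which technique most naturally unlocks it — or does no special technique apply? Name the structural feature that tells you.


Best approach: the exact-equation method — this form is already the differential of something: the matching mixed partials of 3 k^{2} z and k^{3} + 4 z prove it.


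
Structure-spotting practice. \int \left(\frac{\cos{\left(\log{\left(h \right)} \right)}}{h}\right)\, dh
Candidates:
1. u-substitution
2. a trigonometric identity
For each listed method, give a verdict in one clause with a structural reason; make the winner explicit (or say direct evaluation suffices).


Best approach: u-substitution — collected, the integrand has one factor that is, up to a constant, the derivative of an inner expression the rest depends on — substitute for that inner expression.
- u-substitution — applies; the problem has the shape this method handles.
- a trigonometric identity — no even trigonometric power and no product of distinct frequencies to rewrite.


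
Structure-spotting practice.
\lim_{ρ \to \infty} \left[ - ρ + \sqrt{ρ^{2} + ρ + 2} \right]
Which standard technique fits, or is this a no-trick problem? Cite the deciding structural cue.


Verdict: conjugate multiplication — the ∞ − ∞ radical form is the exact trigger for the conjugate maneuver.


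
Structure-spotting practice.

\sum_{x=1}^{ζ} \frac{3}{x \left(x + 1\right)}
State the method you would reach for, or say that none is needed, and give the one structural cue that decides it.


Verdict: telescoping — rewrite \frac{3}{x \left(x + 1\right)} as simple fractions and successive terms eat each other — only the edges survive.


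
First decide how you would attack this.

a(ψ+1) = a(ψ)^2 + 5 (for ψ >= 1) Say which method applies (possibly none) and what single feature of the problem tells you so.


Verdict: no special technique — each new value is a nonlinear function of earlier ones — scaling arguments and superposition both fail.


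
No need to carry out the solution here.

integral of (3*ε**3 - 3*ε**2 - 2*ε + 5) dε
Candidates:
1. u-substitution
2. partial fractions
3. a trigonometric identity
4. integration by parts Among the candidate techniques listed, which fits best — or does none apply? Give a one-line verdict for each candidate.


Method: no special technique — nothing composite, nothing rational, nothing trigonometric — each constant-multiple power of ε integrates by the power rule alone.
- u-substitution — any workable substitution here is cosmetic — the integrand is already in directly integrable form.
- partial fractions: there is no rational-function structure to decompose.
- a trigonometric identity: with no trigonometric functions present, identity rewriting has no target.
- integration by parts: splitting off a factor buys nothing — the integrand integrates directly without parts.


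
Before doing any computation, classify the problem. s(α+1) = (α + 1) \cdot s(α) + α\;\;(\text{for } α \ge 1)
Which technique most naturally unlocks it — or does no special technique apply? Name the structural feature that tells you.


Best approach: a summation factor — with the index-dependent coefficient α + 1, dividing by the cumulative product turns the left side into a pure difference.


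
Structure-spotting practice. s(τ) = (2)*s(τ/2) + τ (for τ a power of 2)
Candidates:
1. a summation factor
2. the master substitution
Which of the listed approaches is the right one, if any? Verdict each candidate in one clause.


Verdict: the master substitution — the argument shrinks by the factor 2, so measure the index on a logarithmic scale and the recursion becomes a shift.
- a summation factor: a divided-index call is outside the fixed-shift first-order family a summation factor normalizes.
- the master substitution — yes, a natural case for it.


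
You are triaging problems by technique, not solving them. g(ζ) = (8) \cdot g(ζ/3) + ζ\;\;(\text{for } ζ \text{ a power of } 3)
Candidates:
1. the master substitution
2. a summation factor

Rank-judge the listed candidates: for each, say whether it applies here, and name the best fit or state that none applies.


Verdict: the master substitution — the argument shrinks by the factor 3, so measure the index on a logarithmic scale and the recursion becomes a shift.
- the master substitution: applies; the problem has the shape this method handles.
- a summation factor — the recursion divides its index rather than shifting it — there is no previous-term chain for a summation factor to telescope.


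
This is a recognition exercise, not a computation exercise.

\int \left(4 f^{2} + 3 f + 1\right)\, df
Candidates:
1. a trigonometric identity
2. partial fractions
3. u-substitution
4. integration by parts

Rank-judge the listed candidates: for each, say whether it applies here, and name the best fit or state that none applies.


Technique: no special technique — nothing composite, nothing rational, nothing trigonometric — each constant-multiple power of f integrates by the power rule alone.
- a trigonometric identity — with no trigonometric functions present, identity rewriting has no target.
- partial fractions — the expression is not a ratio of polynomials that decomposes further.
- u-substitution — no substitution does more than relabel what direct integration already handles.
- integration by parts — splitting off a factor buys nothing — the integrand integrates directly without parts.


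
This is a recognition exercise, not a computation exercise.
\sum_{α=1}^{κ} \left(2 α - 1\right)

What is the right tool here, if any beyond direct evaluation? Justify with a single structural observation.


Method: no special technique — with only polynomial terms in α present, the classical sum-of-powers identities are all you need.


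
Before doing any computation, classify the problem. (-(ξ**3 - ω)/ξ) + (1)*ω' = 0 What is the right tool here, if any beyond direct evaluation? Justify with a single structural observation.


Method: a linear integrating factor — the unknown enters only to the first power against a nonzero forcing term — the integrating-factor template applies directly.


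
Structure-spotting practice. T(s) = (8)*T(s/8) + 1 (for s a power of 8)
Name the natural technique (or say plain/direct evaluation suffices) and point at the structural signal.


Technique: the master substitution — the index is divided (s/8), not shifted — substitute s = 8^m to straighten it into a shift recurrence.


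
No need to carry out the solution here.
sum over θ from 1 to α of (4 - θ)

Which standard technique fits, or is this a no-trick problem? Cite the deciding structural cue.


Diagnosis: no special technique — the sum is polynomial through and through; closed forms for each power of θ finish it directly.


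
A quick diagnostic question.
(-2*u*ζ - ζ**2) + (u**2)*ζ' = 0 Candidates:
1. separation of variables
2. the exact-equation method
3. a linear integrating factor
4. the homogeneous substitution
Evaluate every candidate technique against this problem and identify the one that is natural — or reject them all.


Method: the homogeneous substitution — scaling u and ζ together leaves the slope fixed — it depends only on ζ/u, so substitute the ratio. A Bernoulli substitution is a fair alternative on this equation directly; the homogeneous reading takes it as given.
- separation of variables: no algebra isolates the independent variable on one side and the unknown on the other.
- the exact-equation method — exactness fails on the nose — the mixed partials do not match.
- a linear integrating factor: a nonlinear term in the unknown puts this outside the integrating-factor template.
- the homogeneous substitution — a fit — the right tool for this form.


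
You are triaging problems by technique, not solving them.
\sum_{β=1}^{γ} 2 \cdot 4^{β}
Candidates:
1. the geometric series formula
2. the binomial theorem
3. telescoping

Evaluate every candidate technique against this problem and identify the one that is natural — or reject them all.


Method: the geometric series formula — each term is 4 times the previous one, so the geometric-series formula applies directly.
- the geometric series formula — applicable, and directly so.
- the binomial theorem — the terms lack the binomial-coefficient-weighted complementary-power pattern of an expansion.
- telescoping — the terms as presented offer no neighboring cancellation — a telescoping rewrite may exist, but the displayed structure does not hand one over.


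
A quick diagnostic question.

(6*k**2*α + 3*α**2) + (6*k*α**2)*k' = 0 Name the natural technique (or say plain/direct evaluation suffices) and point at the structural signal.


Diagnosis: the exact-equation method — because the two cross partials coincide, the form is conservative as written — recover its potential in (α, k).


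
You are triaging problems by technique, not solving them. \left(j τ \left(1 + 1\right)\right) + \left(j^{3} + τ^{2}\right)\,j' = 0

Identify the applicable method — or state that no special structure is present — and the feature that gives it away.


Diagnosis: the exact-equation method — because the two cross partials coincide, the form is conservative as written — recover its potential in (τ, j).


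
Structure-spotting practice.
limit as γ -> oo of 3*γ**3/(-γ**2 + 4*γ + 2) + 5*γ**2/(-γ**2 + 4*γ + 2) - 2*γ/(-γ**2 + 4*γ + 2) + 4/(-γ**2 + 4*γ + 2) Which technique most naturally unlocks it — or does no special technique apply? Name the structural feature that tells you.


Verdict: dominant-term comparison — divide by the highest power of γ present: lower-order terms vanish and the dominant ratio remains. Viewed as a single quotient this is an ∞/∞ form — an at-infinity application of l'Hôpital's rule would also resolve it; comparing leading growth reads the answer without differentiating.


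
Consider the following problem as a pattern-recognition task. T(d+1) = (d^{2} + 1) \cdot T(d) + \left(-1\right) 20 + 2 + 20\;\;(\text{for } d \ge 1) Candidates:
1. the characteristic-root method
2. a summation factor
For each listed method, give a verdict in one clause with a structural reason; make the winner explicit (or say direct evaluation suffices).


Diagnosis: a summation factor — with the index-dependent coefficient d^{2} + 1, dividing by the cumulative product turns the left side into a pure difference.
- the characteristic-root method: an index-dependent weight blocks the pure exponential ansatz.
- a summation factor — a fit — the right tool for this form.


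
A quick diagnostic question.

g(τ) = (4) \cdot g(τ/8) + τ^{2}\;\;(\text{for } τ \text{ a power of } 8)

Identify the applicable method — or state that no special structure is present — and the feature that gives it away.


Technique: the master substitution — treat m = log base 8 of τ as the new clock: one recursion step advances m by one while τ scales by 8.


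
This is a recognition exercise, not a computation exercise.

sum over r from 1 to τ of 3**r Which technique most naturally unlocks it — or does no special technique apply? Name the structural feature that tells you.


Verdict: the geometric series formula — each term is 3 times the previous one, so the geometric-series formula applies directly.


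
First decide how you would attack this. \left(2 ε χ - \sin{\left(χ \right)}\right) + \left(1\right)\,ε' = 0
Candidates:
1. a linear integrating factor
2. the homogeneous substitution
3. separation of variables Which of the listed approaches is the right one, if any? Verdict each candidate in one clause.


Diagnosis: a linear integrating factor — linear in the unknown with genuine forcing: multiply through by the exponential of the integrated coefficient and the left side closes into one derivative.
- a linear integrating factor — applies; the problem has the shape this method handles.
- the homogeneous substitution — rescaling both variables together changes the slope, so no ratio substitution collapses it.
- separation of variables: no algebra isolates the independent variable on one side and the unknown on the other.


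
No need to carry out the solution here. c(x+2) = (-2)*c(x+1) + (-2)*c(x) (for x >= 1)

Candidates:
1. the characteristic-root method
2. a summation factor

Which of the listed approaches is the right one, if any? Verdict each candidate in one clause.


Diagnosis: the characteristic-root method — shift-invariance with fixed coefficients calls for exponential trials; the characteristic polynomial finds every r^x.
- the characteristic-root method: applicable, and directly so.
- a summation factor: a summation factor telescopes one-step recursions; this one carries higher-order memory.


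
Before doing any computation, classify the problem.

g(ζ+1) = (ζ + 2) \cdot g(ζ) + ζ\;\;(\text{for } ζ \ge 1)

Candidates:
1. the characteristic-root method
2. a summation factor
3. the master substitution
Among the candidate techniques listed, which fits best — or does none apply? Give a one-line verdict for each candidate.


Diagnosis: a summation factor — it is first-order linear but the coefficient ζ + 2 depends on the index, so multiply through by a summation factor to telescope it.
- the characteristic-root method: the coefficients change with the index, which the root method cannot absorb.
- a summation factor: a fit — the right tool for this form.
- the master substitution: there is no divide-the-index recursive argument.


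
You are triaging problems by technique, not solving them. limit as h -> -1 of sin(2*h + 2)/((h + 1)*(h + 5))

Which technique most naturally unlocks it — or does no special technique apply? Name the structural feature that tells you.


Diagnosis: l'Hôpital's rule (0/0) — numerator and denominator both vanish at -1 — a genuine 0/0 form, which is exactly when l'Hôpital applies. Known elementary limits would finish this too — the rule just bypasses the case analysis.


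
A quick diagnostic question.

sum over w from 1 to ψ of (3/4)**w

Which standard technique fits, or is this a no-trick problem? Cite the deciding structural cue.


Diagnosis: the geometric series formula — each term is 3/4 times the previous one, so the geometric-series formula applies directly.


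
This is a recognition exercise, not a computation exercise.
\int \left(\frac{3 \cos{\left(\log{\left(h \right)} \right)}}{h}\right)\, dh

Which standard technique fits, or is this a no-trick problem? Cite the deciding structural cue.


Diagnosis: u-substitution — collected, the integrand has one factor that is, up to a constant, the derivative of an inner expression the rest depends on — substitute for that inner expression.


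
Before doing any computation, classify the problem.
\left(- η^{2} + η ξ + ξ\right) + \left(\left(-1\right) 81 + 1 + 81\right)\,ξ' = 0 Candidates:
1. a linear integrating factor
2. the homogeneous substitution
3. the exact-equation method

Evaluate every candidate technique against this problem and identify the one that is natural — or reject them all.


Method: a linear integrating factor — the unknown enters only to the first power against a nonzero forcing term — the integrating-factor template applies directly.
- a linear integrating factor: yes, a natural case for it.
- the homogeneous substitution: the ratio substitution does not collapse this equation.
- the exact-equation method: exactness fails on the nose — the mixed partials do not match.


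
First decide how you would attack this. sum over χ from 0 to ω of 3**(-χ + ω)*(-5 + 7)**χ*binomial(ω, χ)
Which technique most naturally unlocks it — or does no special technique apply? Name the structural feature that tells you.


Technique: the binomial theorem — terms weighting binomial(ω, χ) against matched powers of (-5 + 7) and 3 reassemble into ((-5 + 7) + 3)^ω by the binomial theorem.


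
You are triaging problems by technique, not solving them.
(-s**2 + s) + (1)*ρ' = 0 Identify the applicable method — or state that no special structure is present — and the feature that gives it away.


Diagnosis: no special technique — solved for the derivative, ρ never appears on the right — this is a direct integration in s, not a differential-equations problem at heart.


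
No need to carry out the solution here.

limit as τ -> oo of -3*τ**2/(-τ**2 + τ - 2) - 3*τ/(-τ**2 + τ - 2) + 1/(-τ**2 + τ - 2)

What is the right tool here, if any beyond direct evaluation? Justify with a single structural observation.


Best approach: dominant-term comparison — growth-rate triage: the leading powers of τ decide the limit, everything else is noise. Viewed as a single quotient this is an ∞/∞ form — an at-infinity application of l'Hôpital's rule would also resolve it; comparing leading growth reads the answer without differentiating.


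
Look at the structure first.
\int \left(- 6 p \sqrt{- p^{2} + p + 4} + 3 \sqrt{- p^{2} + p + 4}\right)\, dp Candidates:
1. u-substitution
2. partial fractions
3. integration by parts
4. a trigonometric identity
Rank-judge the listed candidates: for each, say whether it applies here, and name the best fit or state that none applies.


Technique: u-substitution — collected, the integrand has one factor that is, up to a constant, the derivative of an inner expression the rest depends on — substitute for that inner expression.
- u-substitution: a fit — the right tool for this form.
- partial fractions — there is no rational-function structure to decompose.
- integration by parts: the non-polynomial partner is not one of the parts kernels — exp, sine, or cosine with a degree-1 argument, or a logarithm.
- a trigonometric identity: no sine or cosine appears, so there is nothing for a trigonometric identity to act on.


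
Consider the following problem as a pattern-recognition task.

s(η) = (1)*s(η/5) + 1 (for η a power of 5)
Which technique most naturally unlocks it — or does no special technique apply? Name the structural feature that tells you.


Technique: the master substitution — treat m = log base 5 of η as the new clock: one recursion step advances m by one while η scales by 5.


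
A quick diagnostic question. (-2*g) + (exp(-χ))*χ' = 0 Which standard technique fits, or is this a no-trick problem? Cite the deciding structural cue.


Diagnosis: separation of variables — all dependence on the two variables factors apart, the defining separable shape. The cross-partial test also passes here (vacuously, each side single-variable); the potential-function route would work, separation is simply more immediate.
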